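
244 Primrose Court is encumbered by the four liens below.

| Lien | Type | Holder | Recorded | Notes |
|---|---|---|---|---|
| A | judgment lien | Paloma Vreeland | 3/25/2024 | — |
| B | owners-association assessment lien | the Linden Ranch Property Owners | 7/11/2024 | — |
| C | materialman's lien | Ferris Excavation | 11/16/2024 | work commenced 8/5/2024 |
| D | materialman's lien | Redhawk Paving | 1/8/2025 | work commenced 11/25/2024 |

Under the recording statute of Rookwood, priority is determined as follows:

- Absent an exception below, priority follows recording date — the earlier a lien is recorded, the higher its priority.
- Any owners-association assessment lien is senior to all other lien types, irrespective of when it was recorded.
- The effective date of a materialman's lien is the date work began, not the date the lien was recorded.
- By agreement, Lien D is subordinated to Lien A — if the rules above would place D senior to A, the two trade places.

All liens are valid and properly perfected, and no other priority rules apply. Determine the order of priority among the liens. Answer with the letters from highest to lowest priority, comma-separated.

Effective dates: C relates back to 8/5/2024 (work commenced); D is treated as recorded 11/25/2024, the work-commencement date.
B is an owners-association assessment lien and takes priority over every other lien.
Remaining liens by effective date: A (3/25/2024), C (8/5/2024), D (11/25/2024).
D already ranks below A; the subordination has no effect.

B, A, C, D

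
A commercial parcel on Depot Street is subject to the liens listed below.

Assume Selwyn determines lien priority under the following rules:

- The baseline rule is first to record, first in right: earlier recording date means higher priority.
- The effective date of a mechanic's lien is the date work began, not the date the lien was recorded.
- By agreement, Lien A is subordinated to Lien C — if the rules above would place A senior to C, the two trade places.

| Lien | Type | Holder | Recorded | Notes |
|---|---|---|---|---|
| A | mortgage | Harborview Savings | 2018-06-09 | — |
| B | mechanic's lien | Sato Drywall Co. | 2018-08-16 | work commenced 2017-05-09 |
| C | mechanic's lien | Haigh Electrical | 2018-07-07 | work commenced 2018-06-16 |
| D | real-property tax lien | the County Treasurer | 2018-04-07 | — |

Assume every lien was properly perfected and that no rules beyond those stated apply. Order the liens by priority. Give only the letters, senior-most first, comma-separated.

B, D, C, A

Effective dates: B relates back to 2017-05-09 (work commenced); C's effective date is 2018-06-16, when work began.
By effective date: B (2017-05-09), D (2018-04-07), A (2018-06-09), C (2018-06-16).
A would otherwise be senior to C, so under the subordination agreement A and C exchange positions.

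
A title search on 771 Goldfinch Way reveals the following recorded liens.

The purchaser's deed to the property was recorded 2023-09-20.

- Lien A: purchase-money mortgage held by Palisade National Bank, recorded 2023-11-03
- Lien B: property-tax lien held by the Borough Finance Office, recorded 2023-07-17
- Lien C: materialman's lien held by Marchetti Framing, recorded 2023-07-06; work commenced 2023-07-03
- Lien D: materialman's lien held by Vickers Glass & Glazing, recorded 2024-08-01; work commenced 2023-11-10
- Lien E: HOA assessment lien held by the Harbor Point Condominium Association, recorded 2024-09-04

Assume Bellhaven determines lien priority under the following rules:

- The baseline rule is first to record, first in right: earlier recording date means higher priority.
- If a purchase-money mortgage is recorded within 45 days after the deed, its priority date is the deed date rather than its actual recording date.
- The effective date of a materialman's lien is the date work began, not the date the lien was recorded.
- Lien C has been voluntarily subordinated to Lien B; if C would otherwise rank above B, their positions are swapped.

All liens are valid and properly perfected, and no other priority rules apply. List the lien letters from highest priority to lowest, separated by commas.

B, C, A, D, E

Adjusting effective dates: A was recorded within the 45-day window, so its effective date is the deed date 2023-09-20; C relates back to 2023-07-03 (work commenced); D's effective date is 2023-11-10, when work began.
By effective date: C (2023-07-03), B (2023-07-17), A (2023-09-20), D (2023-11-10), E (2024-09-04).
The subordination applies — C was senior to B — so C and B swap.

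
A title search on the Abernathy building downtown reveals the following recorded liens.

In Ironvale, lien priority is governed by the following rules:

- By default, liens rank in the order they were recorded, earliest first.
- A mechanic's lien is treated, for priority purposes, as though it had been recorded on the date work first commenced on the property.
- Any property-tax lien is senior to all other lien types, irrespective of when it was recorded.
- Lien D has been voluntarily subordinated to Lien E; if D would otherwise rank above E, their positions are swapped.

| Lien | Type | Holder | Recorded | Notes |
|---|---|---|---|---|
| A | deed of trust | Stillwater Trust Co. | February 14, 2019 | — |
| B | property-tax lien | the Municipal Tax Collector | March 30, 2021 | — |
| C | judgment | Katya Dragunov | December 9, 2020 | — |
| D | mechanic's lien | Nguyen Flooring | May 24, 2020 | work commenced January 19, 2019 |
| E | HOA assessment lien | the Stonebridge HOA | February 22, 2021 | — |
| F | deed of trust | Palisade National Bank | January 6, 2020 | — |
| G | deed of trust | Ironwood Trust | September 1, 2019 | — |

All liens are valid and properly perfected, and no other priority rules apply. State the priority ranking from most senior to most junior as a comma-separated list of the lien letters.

First, effective dates: D relates back to January 19, 2019 (work commenced).
B is a property-tax lien, so it outranks all other liens regardless of date.
Remaining liens by effective date: D (January 19, 2019), A (February 14, 2019), G (September 1, 2019), F (January 6, 2020), C (December 9, 2020), E (February 22, 2021).
D is senior to E before the subordination, so the two trade places.

B, E, A, G, F, C, D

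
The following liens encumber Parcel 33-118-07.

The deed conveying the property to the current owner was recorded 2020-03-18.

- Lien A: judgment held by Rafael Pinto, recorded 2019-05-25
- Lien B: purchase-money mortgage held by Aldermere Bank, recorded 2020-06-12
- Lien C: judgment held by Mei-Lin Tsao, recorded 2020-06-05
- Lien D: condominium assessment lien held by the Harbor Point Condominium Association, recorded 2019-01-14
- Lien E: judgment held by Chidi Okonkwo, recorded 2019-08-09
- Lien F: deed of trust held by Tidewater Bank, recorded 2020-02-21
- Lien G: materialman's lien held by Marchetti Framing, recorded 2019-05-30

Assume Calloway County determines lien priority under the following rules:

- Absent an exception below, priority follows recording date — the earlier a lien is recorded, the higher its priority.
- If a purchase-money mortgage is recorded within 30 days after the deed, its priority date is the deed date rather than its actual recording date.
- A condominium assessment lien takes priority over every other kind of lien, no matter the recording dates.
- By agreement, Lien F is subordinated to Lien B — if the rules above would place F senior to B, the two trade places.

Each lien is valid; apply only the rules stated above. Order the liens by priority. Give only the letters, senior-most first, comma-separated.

Effective dates after the stated exceptions: B was recorded 86 days after the deed, outside the 30-day window, so it keeps its recording date.
D, as a condominium assessment lien, has superpriority and ranks first.
Among the remaining liens, by effective date: A (2019-05-25), G (2019-05-30), E (2019-08-09), F (2020-02-21), C (2020-06-05), B (2020-06-12).
Because F would otherwise rank above B, the subordination swaps them.

D, A, G, E, B, C, F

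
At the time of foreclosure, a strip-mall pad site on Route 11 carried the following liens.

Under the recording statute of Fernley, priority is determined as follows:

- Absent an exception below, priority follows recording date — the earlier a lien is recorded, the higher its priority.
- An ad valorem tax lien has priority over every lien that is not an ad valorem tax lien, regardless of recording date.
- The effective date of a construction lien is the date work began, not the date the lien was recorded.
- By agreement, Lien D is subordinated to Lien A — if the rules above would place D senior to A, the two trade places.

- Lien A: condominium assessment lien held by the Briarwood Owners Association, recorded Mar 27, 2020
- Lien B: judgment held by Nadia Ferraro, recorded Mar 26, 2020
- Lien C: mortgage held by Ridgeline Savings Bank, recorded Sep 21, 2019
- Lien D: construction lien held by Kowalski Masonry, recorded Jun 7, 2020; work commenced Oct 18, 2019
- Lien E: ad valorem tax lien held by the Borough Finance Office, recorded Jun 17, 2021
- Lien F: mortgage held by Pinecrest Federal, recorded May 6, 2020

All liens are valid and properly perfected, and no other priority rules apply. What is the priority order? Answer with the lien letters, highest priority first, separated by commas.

E, C, A, B, D, F

Effective dates after the stated exceptions: D relates back to Oct 18, 2019 (work commenced).
As an ad valorem tax lien, E is senior to every other lien.
Ordering the rest by effective date: C (Sep 21, 2019), D (Oct 18, 2019), B (Mar 26, 2020), A (Mar 27, 2020), F (May 6, 2020).
The subordination applies — D was senior to A — so D and A swap.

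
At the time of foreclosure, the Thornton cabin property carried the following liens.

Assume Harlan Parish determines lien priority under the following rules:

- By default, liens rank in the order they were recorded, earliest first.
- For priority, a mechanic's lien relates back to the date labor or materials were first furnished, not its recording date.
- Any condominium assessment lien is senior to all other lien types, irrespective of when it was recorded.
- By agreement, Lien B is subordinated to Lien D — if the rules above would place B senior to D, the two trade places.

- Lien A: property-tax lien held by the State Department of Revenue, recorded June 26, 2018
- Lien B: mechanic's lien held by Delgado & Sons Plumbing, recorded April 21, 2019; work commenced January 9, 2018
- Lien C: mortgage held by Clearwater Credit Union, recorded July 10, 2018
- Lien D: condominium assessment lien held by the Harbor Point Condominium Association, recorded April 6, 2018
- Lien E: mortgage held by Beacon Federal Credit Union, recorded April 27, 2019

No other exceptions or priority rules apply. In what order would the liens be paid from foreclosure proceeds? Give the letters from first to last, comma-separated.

Effective dates after the stated exceptions: B's effective date is January 9, 2018, when work began.
D is a condominium assessment lien and takes priority over every other lien.
Among the remaining liens, by effective date: B (January 9, 2018), A (June 26, 2018), C (July 10, 2018), E (April 27, 2019).
Since B is not senior to D, the subordination leaves the order unchanged.

D, B, A, C, E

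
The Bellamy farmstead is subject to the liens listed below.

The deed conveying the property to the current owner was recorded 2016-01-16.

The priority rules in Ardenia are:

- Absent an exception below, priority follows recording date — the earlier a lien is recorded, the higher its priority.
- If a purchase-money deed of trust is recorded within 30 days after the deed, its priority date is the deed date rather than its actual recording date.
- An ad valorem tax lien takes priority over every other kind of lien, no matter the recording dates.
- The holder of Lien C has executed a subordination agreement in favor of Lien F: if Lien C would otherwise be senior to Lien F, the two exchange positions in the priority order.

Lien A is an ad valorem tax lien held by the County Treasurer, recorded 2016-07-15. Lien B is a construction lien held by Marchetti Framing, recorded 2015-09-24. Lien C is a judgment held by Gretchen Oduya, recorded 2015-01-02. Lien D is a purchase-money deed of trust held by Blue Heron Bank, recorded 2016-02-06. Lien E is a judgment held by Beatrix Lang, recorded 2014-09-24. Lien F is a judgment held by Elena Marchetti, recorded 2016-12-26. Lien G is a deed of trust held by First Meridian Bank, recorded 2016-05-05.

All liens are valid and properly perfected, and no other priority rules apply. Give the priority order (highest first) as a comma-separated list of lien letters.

Adjusting effective dates: D's effective date is the deed date, 2016-01-16.
As an ad valorem tax lien, A is senior to every other lien.
The other liens, earliest effective date first: E (2014-09-24), C (2015-01-02), B (2015-09-24), D (2016-01-16), G (2016-05-05), F (2016-12-26).
The subordination applies — C was senior to F — so C and F swap.

A, E, F, B, D, G, C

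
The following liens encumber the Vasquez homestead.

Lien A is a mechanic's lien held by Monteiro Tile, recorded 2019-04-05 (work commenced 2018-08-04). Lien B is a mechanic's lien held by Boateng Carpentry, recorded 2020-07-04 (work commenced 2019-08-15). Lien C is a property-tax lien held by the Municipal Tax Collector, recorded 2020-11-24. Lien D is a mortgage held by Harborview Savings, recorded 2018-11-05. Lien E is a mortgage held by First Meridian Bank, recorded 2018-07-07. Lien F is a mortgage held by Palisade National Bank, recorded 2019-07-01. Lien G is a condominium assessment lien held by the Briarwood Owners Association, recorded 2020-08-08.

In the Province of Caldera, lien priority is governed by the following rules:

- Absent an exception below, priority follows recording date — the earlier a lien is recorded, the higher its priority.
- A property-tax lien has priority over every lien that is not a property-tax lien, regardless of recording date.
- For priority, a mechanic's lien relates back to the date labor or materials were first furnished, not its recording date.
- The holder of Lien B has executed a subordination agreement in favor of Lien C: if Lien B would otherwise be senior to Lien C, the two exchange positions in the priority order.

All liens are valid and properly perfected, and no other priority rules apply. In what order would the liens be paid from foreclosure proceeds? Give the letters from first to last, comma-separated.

Effective dates after the stated exceptions: A is treated as recorded 2018-08-04, the work-commencement date; B's effective date is 2019-08-15, when work began.
C is a property-tax lien, so it outranks all other liens regardless of date.
Remaining liens by effective date: E (2018-07-07), A (2018-08-04), D (2018-11-05), F (2019-07-01), B (2019-08-15), G (2020-08-08).
Since B is not senior to C, the subordination leaves the order unchanged.

C, E, A, D, F, B, G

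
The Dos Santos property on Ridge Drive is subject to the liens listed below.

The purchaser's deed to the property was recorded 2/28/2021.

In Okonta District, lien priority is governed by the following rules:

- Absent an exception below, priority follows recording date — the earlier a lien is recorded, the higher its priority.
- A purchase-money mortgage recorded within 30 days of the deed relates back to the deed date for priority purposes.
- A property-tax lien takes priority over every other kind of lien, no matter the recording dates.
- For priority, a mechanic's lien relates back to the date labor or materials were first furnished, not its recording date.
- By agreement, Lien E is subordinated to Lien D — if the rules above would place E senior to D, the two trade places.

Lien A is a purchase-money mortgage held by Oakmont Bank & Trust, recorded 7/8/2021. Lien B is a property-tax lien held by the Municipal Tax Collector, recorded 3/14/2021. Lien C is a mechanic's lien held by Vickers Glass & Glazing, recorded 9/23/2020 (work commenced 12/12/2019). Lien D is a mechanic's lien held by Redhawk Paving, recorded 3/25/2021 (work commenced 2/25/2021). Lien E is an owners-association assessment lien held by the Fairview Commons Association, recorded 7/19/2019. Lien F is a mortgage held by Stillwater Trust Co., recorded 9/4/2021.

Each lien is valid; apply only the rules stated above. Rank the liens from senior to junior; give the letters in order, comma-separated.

Effective dates: A was recorded 130 days after the deed — beyond 30 days — so no relation-back applies; C is treated as recorded 12/12/2019, the work-commencement date; D's effective date is 2/25/2021, when work began.
B, as a property-tax lien, has superpriority and ranks first.
Ordering the rest by effective date: E (7/19/2019), C (12/12/2019), D (2/25/2021), A (7/8/2021), F (9/4/2021).
Because E would otherwise rank above D, the subordination swaps them.

B, D, C, E, A, F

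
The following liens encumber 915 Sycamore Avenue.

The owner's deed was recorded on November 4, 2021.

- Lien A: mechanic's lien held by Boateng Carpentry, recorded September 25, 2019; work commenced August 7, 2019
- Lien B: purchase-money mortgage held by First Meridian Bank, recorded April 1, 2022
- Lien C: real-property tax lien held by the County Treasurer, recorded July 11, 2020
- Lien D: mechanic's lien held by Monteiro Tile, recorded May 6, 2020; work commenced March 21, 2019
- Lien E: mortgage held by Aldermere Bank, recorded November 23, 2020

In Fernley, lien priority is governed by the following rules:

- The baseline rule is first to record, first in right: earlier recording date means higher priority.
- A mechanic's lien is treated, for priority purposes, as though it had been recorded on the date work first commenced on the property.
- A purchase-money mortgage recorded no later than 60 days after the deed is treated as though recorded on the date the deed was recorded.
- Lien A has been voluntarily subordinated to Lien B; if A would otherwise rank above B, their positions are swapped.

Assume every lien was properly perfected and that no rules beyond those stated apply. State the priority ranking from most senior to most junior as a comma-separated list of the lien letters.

D, B, C, E, A

Effective dates after the stated exceptions: A relates back to August 7, 2019 (work commenced); B was recorded 148 days after the deed, outside the 60-day window, so it keeps its recording date; D relates back to March 21, 2019 (work commenced).
By effective date, earliest first: D (March 21, 2019), A (August 7, 2019), C (July 11, 2020), E (November 23, 2020), B (April 1, 2022).
A is senior to B before the subordination, so the two trade places.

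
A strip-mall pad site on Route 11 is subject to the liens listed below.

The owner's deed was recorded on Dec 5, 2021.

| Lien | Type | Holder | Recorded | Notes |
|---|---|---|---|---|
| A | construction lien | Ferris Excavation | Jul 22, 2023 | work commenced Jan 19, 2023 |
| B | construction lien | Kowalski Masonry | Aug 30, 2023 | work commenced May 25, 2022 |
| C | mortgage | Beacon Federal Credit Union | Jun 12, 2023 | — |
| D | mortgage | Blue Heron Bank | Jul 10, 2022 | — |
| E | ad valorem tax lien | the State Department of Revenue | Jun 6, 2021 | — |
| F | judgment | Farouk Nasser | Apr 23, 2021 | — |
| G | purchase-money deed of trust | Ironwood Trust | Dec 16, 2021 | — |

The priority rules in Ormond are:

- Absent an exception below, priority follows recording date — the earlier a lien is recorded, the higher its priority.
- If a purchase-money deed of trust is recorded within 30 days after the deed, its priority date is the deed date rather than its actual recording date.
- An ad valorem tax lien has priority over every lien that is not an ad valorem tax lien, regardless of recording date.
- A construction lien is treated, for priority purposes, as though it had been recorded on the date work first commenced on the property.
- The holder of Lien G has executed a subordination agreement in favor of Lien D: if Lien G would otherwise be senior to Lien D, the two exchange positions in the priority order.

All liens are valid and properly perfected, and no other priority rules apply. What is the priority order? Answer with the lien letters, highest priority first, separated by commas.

Adjusting effective dates: A relates back to Jan 19, 2023 (work commenced); B is treated as recorded May 25, 2022, the work-commencement date; G relates back to the deed date Dec 5, 2021.
E is an ad valorem tax lien, so it outranks all other liens regardless of date.
Among the remaining liens, by effective date: F (Apr 23, 2021), G (Dec 5, 2021), B (May 25, 2022), D (Jul 10, 2022), A (Jan 19, 2023), C (Jun 12, 2023).
The subordination applies — G was senior to D — so G and D swap.

E, F, D, B, G, A, C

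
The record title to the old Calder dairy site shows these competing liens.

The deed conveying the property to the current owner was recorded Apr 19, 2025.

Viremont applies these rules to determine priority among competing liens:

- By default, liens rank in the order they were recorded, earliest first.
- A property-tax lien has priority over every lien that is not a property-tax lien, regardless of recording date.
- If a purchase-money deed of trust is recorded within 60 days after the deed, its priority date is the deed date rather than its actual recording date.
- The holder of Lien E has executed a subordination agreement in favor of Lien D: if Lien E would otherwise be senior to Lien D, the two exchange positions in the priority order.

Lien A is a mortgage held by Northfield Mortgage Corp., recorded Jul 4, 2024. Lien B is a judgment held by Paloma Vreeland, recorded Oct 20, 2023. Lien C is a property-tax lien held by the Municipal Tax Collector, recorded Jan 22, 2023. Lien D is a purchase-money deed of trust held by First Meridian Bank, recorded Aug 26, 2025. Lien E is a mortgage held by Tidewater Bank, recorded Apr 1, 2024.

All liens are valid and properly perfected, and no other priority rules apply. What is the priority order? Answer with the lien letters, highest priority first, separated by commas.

C, B, D, A, E

Effective dates: D was recorded 129 days after the deed, outside the 60-day window, so it keeps its recording date.
C, as a property-tax lien, has superpriority and ranks first.
Ordering the rest by effective date: B (Oct 20, 2023), E (Apr 1, 2024), A (Jul 4, 2024), D (Aug 26, 2025).
E is senior to D before the subordination, so the two trade places.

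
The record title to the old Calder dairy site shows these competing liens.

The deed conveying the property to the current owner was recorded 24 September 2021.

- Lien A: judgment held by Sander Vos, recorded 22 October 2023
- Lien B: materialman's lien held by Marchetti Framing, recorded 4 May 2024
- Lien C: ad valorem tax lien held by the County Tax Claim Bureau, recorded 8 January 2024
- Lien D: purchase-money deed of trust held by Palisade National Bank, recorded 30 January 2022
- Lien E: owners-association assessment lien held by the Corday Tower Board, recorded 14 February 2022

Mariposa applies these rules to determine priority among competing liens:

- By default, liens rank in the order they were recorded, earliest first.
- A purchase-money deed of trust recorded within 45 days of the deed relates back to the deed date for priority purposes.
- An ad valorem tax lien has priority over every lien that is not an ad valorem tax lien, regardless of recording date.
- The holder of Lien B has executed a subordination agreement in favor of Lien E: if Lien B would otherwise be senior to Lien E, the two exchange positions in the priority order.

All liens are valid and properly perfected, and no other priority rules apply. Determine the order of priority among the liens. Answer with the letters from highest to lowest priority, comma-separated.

Effective dates: D missed the 45-day window (128 days after the deed), so its recording date stands.
C is an ad valorem tax lien and takes priority over every other lien.
Among the remaining liens, by effective date: D (30 January 2022), E (14 February 2022), A (22 October 2023), B (4 May 2024).
B is already junior to E, so the subordination agreement changes nothing.

C, D, E, A, B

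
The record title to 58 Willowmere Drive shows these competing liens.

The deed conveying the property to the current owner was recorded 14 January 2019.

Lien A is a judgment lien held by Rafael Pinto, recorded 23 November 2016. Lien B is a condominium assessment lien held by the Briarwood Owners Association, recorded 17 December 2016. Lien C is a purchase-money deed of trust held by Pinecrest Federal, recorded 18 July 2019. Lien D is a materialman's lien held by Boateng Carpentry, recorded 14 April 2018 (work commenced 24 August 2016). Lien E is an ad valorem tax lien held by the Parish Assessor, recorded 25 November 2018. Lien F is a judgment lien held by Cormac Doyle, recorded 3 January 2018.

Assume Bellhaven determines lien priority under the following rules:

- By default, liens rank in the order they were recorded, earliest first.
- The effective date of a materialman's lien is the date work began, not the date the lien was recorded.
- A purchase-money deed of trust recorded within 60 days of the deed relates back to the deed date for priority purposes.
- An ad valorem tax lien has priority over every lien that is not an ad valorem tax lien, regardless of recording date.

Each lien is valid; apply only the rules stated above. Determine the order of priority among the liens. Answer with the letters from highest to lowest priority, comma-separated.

E, D, A, B, F, C

Effective dates after the stated exceptions: C missed the 60-day window (185 days after the deed), so its recording date stands; D's effective date is 24 August 2016, when work began.
E is an ad valorem tax lien and takes priority over every other lien.
Ordering the rest by effective date: D (24 August 2016), A (23 November 2016), B (17 December 2016), F (3 January 2018), C (18 July 2019).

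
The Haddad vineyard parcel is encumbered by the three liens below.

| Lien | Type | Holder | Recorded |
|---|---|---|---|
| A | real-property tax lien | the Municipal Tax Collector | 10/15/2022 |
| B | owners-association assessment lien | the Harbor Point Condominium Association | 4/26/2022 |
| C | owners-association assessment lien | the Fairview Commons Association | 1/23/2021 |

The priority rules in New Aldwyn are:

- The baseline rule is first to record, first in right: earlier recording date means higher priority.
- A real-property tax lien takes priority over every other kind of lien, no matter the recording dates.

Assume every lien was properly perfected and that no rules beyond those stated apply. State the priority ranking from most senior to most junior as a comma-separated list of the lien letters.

As a real-property tax lien, A is senior to every other lien.
Remaining liens by effective date: C (1/23/2021), B (4/26/2022).

A, C, B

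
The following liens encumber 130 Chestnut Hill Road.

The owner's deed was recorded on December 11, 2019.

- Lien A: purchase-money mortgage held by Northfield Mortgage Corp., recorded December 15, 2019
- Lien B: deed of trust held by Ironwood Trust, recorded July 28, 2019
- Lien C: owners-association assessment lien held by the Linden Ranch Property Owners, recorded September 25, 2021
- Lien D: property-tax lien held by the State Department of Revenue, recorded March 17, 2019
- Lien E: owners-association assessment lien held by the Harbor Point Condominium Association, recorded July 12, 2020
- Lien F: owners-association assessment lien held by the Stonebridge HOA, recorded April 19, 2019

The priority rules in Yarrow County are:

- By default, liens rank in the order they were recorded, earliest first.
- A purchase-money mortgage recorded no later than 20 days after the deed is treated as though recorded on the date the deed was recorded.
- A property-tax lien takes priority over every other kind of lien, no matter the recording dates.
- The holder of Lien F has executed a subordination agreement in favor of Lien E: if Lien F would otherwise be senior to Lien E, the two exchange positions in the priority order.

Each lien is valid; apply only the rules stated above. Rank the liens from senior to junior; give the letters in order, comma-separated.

D, E, B, A, F, C

Effective dates after the stated exceptions: A was recorded within the 20-day window, so its effective date is the deed date December 11, 2019.
D, as a property-tax lien, has superpriority and ranks first.
Among the remaining liens, by effective date: F (April 19, 2019), B (July 28, 2019), A (December 11, 2019), E (July 12, 2020), C (September 25, 2021).
Because F would otherwise rank above E, the subordination swaps them.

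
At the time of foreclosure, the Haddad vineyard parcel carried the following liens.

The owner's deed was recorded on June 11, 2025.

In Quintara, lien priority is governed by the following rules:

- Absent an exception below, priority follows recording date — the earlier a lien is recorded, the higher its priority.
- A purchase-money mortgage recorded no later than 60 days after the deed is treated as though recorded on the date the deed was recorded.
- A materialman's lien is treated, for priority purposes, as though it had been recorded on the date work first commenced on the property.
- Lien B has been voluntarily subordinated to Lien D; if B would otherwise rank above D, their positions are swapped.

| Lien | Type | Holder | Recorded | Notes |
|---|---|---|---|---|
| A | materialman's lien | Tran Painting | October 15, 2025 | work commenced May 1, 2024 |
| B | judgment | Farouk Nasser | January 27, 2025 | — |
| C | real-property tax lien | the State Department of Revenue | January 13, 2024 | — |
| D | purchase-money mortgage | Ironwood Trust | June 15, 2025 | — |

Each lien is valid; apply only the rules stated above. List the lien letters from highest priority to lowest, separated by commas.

Effective dates: A's effective date is May 1, 2024, when work began; D's effective date is the deed date, June 11, 2025.
By effective date, earliest first: C (January 13, 2024), A (May 1, 2024), B (January 27, 2025), D (June 11, 2025).
The subordination applies — B was senior to D — so B and D swap.

C, A, D, B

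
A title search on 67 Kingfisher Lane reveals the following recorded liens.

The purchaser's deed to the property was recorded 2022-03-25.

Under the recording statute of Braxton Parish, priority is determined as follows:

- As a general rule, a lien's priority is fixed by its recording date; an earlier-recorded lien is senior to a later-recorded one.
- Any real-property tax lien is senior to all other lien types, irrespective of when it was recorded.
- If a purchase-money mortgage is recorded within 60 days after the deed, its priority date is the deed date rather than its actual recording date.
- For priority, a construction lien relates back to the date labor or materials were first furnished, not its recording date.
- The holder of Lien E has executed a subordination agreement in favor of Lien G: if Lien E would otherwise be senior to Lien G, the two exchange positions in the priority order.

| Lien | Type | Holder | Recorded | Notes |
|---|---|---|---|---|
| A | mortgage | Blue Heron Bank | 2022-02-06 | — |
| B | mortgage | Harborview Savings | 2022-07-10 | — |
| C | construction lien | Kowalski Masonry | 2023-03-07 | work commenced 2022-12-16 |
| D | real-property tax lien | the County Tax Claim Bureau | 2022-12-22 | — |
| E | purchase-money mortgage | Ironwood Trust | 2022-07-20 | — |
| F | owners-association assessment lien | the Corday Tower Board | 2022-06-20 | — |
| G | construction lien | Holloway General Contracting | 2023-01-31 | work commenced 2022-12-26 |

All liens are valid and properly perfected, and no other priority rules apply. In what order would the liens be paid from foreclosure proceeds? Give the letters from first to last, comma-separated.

First, effective dates: C relates back to 2022-12-16 (work commenced); E missed the 60-day window (117 days after the deed), so its recording date stands; G is treated as recorded 2022-12-26, the work-commencement date.
As a real-property tax lien, D is senior to every other lien.
The other liens, earliest effective date first: A (2022-02-06), F (2022-06-20), B (2022-07-10), E (2022-07-20), C (2022-12-16), G (2022-12-26).
E is senior to G before the subordination, so the two trade places.

D, A, F, B, G, C, E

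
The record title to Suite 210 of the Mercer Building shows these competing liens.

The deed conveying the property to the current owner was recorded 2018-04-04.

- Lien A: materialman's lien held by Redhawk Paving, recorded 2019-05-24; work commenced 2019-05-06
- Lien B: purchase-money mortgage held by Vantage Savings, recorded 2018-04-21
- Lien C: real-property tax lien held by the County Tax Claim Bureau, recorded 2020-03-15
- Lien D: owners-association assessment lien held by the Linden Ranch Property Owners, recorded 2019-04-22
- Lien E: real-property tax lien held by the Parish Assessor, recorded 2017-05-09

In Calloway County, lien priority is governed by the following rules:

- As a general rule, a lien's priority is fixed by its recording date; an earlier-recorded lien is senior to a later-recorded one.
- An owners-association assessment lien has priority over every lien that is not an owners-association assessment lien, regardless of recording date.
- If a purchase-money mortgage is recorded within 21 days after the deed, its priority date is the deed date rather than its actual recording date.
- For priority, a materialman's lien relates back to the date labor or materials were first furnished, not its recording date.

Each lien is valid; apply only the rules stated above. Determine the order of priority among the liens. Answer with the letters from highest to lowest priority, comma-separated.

Effective dates after the stated exceptions: A relates back to 2019-05-06 (work commenced); B relates back to the deed date 2018-04-04.
As an owners-association assessment lien, D is senior to every other lien.
Among the remaining liens, by effective date: E (2017-05-09), B (2018-04-04), A (2019-05-06), C (2020-03-15).

D, E, B, A, C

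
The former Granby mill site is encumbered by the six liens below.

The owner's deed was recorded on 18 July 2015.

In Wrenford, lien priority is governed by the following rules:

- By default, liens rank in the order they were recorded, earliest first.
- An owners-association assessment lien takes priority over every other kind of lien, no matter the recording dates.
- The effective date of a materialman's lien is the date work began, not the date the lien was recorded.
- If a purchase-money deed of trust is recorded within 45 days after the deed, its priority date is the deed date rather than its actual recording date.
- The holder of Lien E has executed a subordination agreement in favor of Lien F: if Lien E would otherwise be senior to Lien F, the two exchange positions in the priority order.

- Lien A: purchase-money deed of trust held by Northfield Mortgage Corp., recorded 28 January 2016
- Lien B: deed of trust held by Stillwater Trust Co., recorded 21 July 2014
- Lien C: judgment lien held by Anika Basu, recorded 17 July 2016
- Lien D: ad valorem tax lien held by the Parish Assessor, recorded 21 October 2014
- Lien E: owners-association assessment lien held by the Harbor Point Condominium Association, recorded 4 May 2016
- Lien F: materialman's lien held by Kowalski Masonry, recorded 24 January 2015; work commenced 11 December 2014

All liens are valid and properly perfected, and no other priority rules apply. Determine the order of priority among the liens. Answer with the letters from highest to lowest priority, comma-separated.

Effective dates: A was recorded 194 days after the deed — beyond 45 days — so no relation-back applies; F is treated as recorded 11 December 2014, the work-commencement date.
E is an owners-association assessment lien and takes priority over every other lien.
Remaining liens by effective date: B (21 July 2014), D (21 October 2014), F (11 December 2014), A (28 January 2016), C (17 July 2016).
E would otherwise be senior to F, so under the subordination agreement E and F exchange positions.

F, B, D, E, A, C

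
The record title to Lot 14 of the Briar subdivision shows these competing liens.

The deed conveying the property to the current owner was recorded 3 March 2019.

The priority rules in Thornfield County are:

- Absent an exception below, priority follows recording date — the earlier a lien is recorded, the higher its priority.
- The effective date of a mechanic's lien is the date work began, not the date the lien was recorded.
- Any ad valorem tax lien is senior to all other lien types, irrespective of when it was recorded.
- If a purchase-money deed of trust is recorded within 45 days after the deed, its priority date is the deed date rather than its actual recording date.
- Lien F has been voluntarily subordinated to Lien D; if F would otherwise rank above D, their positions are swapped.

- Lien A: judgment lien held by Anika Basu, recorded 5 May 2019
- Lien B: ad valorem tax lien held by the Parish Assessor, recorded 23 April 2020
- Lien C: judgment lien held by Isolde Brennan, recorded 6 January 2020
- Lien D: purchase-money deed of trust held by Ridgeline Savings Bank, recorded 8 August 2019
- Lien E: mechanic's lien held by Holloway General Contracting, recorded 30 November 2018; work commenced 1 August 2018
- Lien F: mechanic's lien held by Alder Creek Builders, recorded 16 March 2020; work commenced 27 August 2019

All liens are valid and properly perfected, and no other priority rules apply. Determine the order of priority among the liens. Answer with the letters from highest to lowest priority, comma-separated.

Effective dates: D was recorded 158 days after the deed — beyond 45 days — so no relation-back applies; E is treated as recorded 1 August 2018, the work-commencement date; F is treated as recorded 27 August 2019, the work-commencement date.
As an ad valorem tax lien, B is senior to every other lien.
Remaining liens by effective date: E (1 August 2018), A (5 May 2019), D (8 August 2019), F (27 August 2019), C (6 January 2020).
F already ranks below D; the subordination has no effect.

B, E, A, D, F, C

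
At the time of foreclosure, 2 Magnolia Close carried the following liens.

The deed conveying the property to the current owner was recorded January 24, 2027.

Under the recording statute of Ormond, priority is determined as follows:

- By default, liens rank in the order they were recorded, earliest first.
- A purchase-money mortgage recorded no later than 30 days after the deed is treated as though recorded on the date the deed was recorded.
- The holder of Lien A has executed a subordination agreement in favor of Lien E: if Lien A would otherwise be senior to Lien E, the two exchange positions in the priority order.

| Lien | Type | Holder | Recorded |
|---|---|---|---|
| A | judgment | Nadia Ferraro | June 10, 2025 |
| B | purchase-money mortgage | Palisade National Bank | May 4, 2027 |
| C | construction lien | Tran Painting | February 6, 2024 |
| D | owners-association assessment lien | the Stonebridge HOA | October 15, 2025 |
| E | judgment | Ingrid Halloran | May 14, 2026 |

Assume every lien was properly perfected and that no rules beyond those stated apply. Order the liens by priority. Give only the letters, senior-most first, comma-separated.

C, E, D, A, B

Adjusting effective dates: B missed the 30-day window (100 days after the deed), so its recording date stands.
Sorted by effective date: C (February 6, 2024), A (June 10, 2025), D (October 15, 2025), E (May 14, 2026), B (May 4, 2027).
A is senior to E before the subordination, so the two trade places.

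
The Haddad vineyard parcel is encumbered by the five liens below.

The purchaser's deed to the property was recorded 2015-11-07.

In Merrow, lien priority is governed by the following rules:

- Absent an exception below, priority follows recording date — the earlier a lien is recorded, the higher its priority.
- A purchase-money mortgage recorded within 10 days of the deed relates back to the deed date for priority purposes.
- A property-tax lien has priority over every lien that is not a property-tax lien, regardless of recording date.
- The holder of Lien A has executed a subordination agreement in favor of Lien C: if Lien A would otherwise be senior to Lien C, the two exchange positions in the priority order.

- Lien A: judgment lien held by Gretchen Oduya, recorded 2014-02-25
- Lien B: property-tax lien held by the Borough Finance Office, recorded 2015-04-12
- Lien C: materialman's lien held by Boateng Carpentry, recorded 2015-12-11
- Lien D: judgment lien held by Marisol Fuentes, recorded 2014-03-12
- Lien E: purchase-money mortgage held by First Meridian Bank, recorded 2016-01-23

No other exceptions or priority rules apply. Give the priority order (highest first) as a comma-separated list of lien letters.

B, C, D, A, E

Adjusting effective dates: E was recorded 77 days after the deed — beyond 10 days — so no relation-back applies.
B is a property-tax lien, so it outranks all other liens regardless of date.
Ordering the rest by effective date: A (2014-02-25), D (2014-03-12), C (2015-12-11), E (2016-01-23).
A is senior to C before the subordination, so the two trade places.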